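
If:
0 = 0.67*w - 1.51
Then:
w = 2.25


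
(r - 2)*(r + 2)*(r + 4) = r^3 + 4*r^2 - 4*r - 16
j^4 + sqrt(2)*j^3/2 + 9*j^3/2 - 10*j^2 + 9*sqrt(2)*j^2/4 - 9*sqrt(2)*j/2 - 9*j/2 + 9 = (j - 3/2)*(j + 6)*(j - sqrt(2)/2)*(j + sqrt(2))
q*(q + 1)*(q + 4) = q^3 + 5*q^2 + 4*q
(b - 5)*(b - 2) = b^2 - 7*b + 10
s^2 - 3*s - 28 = (s - 7)*(s + 4)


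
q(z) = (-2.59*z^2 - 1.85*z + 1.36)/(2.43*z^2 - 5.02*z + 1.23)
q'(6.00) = 0.16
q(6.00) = -1.76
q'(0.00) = 3.01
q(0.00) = 1.11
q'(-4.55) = 0.08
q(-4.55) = -0.59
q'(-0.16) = 1.61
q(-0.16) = 0.76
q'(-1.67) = 0.28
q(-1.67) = -0.17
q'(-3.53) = 0.11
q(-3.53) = -0.50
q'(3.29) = 1.25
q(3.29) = -2.97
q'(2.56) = 4.64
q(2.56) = -4.73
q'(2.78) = 2.83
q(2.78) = -3.93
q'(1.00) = 4.90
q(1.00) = 2.26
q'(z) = (5.02 - 4.86*z)*(-2.59*z^2 - 1.85*z + 1.36)/(2.43*z^2 - 5.02*z + 1.23)^2 + (-5.18*z - 1.85)/(2.43*z^2 - 5.02*z + 1.23) = (17.4973*z^2 - 12.981*z + 4.5517)/(5.9049*z^4 - 24.3972*z^3 + 31.1782*z^2 - 12.3492*z + 1.5129)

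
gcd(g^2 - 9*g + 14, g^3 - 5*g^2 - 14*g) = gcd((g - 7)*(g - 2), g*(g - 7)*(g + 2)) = g - 7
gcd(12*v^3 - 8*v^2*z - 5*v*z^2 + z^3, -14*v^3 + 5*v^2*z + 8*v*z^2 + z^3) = -2*v^2 + v*z + z^2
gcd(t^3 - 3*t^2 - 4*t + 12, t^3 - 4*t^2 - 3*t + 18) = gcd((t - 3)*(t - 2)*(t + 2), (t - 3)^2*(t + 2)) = t^2 - t - 6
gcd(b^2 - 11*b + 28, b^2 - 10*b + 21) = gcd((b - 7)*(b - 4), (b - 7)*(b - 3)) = b - 7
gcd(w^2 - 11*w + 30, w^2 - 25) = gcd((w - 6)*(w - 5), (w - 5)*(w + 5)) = w - 5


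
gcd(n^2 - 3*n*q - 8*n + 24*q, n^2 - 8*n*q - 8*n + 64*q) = n - 8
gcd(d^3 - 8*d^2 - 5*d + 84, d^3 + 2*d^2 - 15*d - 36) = d^2 - d - 12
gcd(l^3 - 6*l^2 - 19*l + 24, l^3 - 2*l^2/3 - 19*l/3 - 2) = 1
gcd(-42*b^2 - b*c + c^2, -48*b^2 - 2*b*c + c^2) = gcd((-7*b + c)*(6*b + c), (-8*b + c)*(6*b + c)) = 6*b + c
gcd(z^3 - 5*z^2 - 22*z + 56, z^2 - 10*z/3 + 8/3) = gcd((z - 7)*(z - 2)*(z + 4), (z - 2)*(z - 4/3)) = z - 2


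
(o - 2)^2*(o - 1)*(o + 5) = o^4 - 17*o^2 + 36*o - 20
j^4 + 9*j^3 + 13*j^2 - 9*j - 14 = (j - 1)*(j + 1)*(j + 2)*(j + 7)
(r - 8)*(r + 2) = r^2 - 6*r - 16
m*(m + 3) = m^2 + 3*m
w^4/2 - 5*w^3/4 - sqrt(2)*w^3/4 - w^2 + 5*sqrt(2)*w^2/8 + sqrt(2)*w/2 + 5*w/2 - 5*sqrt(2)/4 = (w/2 + sqrt(2)/2)*(w - 5/2)*(w - sqrt(2))*(w - sqrt(2)/2)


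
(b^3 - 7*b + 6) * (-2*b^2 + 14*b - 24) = -2*b^5 + 14*b^4 - 10*b^3 - 110*b^2 + 252*b - 144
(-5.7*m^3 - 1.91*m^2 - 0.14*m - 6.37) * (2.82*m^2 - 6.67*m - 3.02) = -16.074*m^5 + 32.6328*m^4 + 29.5589*m^3 - 11.2614*m^2 + 42.9107*m + 19.2374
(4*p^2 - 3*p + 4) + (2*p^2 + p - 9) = 6*p^2 - 2*p - 5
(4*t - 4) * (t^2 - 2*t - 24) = 4*t^3 - 12*t^2 - 88*t + 96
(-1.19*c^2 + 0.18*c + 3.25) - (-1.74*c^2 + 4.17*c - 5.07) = 0.55*c^2 - 3.99*c + 8.32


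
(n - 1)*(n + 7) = n^2 + 6*n - 7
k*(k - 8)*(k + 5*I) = k^3 - 8*k^2 + 5*I*k^2 - 40*I*k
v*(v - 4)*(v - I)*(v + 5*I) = v^4 - 4*v^3 + 4*I*v^3 + 5*v^2 - 16*I*v^2 - 20*v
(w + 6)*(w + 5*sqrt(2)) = w^2 + 6*w + 5*sqrt(2)*w + 30*sqrt(2)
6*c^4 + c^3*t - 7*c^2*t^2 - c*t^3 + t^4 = (-3*c + t)*(-c + t)*(c + t)*(2*c + t)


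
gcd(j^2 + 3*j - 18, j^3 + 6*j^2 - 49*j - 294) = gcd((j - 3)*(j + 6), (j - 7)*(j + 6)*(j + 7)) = j + 6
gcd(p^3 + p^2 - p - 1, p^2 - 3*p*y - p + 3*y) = p - 1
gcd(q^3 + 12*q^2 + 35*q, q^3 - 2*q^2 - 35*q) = q^2 + 5*q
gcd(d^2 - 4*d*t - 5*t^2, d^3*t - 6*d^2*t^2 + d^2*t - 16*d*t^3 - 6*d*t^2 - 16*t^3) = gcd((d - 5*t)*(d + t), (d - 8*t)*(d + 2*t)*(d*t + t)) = 1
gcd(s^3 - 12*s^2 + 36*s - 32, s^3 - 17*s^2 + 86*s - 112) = s^2 - 10*s + 16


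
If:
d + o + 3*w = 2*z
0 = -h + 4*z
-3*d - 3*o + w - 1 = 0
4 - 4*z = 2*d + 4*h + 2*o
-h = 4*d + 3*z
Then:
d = -161/408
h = 46/51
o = 19/136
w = 4/17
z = 23/102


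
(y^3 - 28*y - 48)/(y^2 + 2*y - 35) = (y^3 - 28*y - 48)/(y^2 + 2*y - 35)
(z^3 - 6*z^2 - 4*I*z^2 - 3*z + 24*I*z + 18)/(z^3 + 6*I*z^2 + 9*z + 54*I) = (z^2 - z*(6 + I) + 6*I)/(z^2 + 9*I*z - 18)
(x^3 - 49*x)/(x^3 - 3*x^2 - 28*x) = (x + 7)/(x + 4)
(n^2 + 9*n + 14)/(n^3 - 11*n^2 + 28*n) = (n^2 + 9*n + 14)/(n*(n^2 - 11*n + 28))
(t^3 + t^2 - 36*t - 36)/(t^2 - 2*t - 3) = (t^2 - 36)/(t - 3)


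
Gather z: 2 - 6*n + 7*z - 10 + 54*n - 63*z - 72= 48*n - 56*z - 80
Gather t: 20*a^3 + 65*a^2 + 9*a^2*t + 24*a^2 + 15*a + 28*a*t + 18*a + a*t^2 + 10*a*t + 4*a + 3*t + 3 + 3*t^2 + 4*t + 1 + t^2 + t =20*a^3 + 89*a^2 + 37*a + t^2*(a + 4) + t*(9*a^2 + 38*a + 8) + 4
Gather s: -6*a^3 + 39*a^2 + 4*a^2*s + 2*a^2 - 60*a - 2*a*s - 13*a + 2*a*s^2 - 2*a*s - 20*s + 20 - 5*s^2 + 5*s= -6*a^3 + 41*a^2 - 73*a + s^2*(2*a - 5) + s*(4*a^2 - 4*a - 15) + 20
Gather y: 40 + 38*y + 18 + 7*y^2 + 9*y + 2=7*y^2 + 47*y + 60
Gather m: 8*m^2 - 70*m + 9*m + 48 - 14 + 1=8*m^2 - 61*m + 35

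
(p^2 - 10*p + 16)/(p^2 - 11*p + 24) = (p - 2)/(p - 3)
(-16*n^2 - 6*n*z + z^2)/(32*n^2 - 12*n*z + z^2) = (2*n + z)/(-4*n + z)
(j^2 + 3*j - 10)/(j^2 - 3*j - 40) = (j - 2)/(j - 8)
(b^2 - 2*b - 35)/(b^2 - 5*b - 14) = (b + 5)/(b + 2)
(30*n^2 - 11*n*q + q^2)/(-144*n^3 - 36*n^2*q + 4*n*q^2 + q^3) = (-5*n + q)/(24*n^2 + 10*n*q + q^2)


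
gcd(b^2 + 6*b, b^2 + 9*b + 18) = b + 6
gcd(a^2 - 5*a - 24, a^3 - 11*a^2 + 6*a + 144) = a^2 - 5*a - 24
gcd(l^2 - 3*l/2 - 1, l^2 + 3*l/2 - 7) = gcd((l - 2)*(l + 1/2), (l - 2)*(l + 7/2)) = l - 2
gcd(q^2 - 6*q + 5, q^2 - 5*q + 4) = q - 1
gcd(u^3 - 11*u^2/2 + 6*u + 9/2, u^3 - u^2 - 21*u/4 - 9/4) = u^2 - 5*u/2 - 3/2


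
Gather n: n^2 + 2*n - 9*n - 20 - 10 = n^2 - 7*n - 30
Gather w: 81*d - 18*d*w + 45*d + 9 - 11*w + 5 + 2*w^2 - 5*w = 126*d + 2*w^2 + w*(-18*d - 16) + 14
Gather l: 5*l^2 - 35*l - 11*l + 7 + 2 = 5*l^2 - 46*l + 9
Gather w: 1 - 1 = 0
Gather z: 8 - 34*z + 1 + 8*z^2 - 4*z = 8*z^2 - 38*z + 9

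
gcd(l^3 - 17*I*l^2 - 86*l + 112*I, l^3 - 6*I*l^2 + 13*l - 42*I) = l^2 - 9*I*l - 14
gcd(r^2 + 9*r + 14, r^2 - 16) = 1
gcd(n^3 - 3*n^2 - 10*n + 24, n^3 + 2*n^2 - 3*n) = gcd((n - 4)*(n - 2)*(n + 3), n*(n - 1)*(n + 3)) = n + 3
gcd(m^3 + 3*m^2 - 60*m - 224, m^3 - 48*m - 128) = m^2 - 4*m - 32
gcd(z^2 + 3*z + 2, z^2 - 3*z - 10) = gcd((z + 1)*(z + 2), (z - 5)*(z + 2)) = z + 2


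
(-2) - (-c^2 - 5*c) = c^2 + 5*c - 2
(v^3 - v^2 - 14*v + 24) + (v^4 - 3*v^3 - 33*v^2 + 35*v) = v^4 - 2*v^3 - 34*v^2 + 21*v + 24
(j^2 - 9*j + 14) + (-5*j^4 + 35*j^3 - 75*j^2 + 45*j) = -5*j^4 + 35*j^3 - 74*j^2 + 36*j + 14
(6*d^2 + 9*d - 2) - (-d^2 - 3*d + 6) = 7*d^2 + 12*d - 8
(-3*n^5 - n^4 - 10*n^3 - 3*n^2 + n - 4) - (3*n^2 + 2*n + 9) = -3*n^5 - n^4 - 10*n^3 - 6*n^2 - n - 13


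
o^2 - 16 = (o - 4)*(o + 4)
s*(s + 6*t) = s^2 + 6*s*t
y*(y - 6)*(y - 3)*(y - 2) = y^4 - 11*y^3 + 36*y^2 - 36*y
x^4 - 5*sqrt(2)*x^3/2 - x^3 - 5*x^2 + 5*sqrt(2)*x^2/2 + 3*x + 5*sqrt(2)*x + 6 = (x - 2)*(x + 1)*(x - 3*sqrt(2))*(x + sqrt(2)/2)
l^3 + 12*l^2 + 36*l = l*(l + 6)^2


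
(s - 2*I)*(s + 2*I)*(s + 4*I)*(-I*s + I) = -I*s^4 + 4*s^3 + I*s^3 - 4*s^2 - 4*I*s^2 + 16*s + 4*I*s - 16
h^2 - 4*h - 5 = (h - 5)*(h + 1)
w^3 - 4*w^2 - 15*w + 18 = (w - 6)*(w - 1)*(w + 3)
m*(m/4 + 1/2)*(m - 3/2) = m^3/4 + m^2/8 - 3*m/4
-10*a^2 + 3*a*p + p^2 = (-2*a + p)*(5*a + p)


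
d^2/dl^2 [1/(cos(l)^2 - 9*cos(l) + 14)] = (-4*sin(l)^4 + 27*sin(l)^2 - 639*cos(l)/4 + 27*cos(3*l)/4 + 111)/((cos(l) - 7)^3*(cos(l) - 2)^3)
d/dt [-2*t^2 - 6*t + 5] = -4*t - 6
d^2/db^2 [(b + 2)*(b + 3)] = 2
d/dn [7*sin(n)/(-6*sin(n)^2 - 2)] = 7*(3*sin(n)^2 - 1)*cos(n)/(2*(3*sin(n)^2 + 1)^2)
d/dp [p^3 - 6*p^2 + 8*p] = 3*p^2 - 12*p + 8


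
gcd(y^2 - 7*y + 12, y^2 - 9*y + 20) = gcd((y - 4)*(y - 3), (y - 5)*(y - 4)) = y - 4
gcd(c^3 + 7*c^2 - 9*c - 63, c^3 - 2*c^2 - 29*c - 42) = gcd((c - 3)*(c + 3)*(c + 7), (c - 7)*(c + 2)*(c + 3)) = c + 3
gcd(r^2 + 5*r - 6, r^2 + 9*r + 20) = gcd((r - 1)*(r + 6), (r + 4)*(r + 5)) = 1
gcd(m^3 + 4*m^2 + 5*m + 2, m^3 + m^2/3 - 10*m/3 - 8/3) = m + 1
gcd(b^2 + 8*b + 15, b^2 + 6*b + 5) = b + 5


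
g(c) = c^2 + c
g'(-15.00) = -29.00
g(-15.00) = 210.00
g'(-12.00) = -23.00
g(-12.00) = 132.00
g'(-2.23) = -3.46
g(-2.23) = 2.74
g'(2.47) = 5.94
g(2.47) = 8.57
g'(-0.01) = 0.98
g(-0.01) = -0.01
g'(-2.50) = -4.00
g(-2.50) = 3.75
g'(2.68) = 6.36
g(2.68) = 9.86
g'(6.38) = 13.76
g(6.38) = 47.08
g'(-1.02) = -1.04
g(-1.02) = 0.02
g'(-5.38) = -9.76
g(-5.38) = 23.56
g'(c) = 2*c + 1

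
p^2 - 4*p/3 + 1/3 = (p - 1)*(p - 1/3)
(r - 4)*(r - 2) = r^2 - 6*r + 8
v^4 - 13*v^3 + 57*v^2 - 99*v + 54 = (v - 6)*(v - 3)^2*(v - 1)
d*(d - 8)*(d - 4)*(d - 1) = d^4 - 13*d^3 + 44*d^2 - 32*d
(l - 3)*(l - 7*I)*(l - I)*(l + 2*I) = l^4 - 3*l^3 - 6*I*l^3 + 9*l^2 + 18*I*l^2 - 27*l - 14*I*l + 42*I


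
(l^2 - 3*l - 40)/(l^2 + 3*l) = (l^2 - 3*l - 40)/(l*(l + 3))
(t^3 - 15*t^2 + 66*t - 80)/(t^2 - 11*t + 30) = (t^2 - 10*t + 16)/(t - 6)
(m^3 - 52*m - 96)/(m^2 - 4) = (m^2 - 2*m - 48)/(m - 2)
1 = 1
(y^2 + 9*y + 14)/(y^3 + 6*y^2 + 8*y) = (y + 7)/(y*(y + 4))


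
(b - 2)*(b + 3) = b^2 + b - 6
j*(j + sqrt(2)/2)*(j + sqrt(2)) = j^3 + 3*sqrt(2)*j^2/2 + j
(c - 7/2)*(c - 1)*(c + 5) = c^3 + c^2/2 - 19*c + 35/2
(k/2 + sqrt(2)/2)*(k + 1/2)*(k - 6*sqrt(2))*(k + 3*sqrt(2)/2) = k^4/2 - 7*sqrt(2)*k^3/4 + k^3/4 - 27*k^2/2 - 7*sqrt(2)*k^2/8 - 9*sqrt(2)*k - 27*k/4 - 9*sqrt(2)/2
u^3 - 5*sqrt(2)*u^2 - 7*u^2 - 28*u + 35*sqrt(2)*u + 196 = (u - 7)*(u - 7*sqrt(2))*(u + 2*sqrt(2))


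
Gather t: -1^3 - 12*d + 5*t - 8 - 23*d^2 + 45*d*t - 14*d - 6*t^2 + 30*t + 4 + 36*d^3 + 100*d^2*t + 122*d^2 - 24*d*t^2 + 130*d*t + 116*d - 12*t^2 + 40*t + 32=36*d^3 + 99*d^2 + 90*d + t^2*(-24*d - 18) + t*(100*d^2 + 175*d + 75) + 27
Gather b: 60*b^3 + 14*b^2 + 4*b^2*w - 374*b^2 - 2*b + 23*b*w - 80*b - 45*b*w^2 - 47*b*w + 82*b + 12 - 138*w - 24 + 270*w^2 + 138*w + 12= 60*b^3 + b^2*(4*w - 360) + b*(-45*w^2 - 24*w) + 270*w^2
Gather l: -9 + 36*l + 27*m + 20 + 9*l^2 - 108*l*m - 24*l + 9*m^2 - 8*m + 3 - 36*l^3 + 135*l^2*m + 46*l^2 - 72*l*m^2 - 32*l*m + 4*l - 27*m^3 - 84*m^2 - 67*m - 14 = -36*l^3 + l^2*(135*m + 55) + l*(-72*m^2 - 140*m + 16) - 27*m^3 - 75*m^2 - 48*m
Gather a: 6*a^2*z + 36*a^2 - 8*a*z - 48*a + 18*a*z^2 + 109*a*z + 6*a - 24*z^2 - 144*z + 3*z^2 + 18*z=a^2*(6*z + 36) + a*(18*z^2 + 101*z - 42) - 21*z^2 - 126*z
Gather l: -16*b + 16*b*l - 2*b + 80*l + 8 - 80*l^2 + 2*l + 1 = -18*b - 80*l^2 + l*(16*b + 82) + 9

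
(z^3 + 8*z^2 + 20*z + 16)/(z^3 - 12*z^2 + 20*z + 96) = (z^2 + 6*z + 8)/(z^2 - 14*z + 48)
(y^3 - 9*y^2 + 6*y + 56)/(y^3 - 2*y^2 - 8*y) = (y - 7)/y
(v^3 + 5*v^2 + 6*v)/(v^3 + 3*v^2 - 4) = v*(v + 3)/(v^2 + v - 2)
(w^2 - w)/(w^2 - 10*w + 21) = w*(w - 1)/(w^2 - 10*w + 21)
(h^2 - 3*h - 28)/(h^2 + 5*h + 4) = (h - 7)/(h + 1)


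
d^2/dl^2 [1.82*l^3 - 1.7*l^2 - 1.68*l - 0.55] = 10.92*l - 3.4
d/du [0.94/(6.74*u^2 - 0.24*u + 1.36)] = (0.2256 - 12.6712*u)/(6.74*u^2 - 0.24*u + 1.36)^2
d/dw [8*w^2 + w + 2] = 16*w + 1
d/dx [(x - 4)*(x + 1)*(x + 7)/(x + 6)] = 2*(x^3 + 11*x^2 + 24*x - 61)/(x^2 + 12*x + 36)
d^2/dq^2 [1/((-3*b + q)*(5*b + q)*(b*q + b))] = 2*(-(3*b - q)^2*(5*b + q)^2 - (3*b - q)^2*(5*b + q)*(q + 1) - (3*b - q)^2*(q + 1)^2 + (3*b - q)*(5*b + q)^2*(q + 1) + (3*b - q)*(5*b + q)*(q + 1)^2 - (5*b + q)^2*(q + 1)^2)/(b*(3*b - q)^3*(5*b + q)^3*(q + 1)^3)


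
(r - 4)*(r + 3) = r^2 - r - 12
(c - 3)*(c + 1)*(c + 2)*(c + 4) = c^4 + 4*c^3 - 7*c^2 - 34*c - 24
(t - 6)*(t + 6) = t^2 - 36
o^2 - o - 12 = (o - 4)*(o + 3)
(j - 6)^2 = j^2 - 12*j + 36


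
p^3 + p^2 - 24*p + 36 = (p - 3)*(p - 2)*(p + 6)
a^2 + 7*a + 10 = (a + 2)*(a + 5)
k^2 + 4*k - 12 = (k - 2)*(k + 6)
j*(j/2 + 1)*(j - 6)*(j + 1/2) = j^4/2 - 7*j^3/4 - 7*j^2 - 3*j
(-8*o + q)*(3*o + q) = -24*o^2 - 5*o*q + q^2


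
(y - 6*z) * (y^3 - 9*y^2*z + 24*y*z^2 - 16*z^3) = y^4 - 15*y^3*z + 78*y^2*z^2 - 160*y*z^3 + 96*z^4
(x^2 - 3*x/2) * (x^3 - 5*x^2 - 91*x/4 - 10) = x^5 - 13*x^4/2 - 61*x^3/4 + 193*x^2/8 + 15*x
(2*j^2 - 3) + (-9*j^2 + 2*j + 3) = -7*j^2 + 2*j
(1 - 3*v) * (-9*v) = 27*v^2 - 9*v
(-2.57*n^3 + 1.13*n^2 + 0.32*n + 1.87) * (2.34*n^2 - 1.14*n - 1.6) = -6.0138*n^5 + 5.574*n^4 + 3.5726*n^3 + 2.203*n^2 - 2.6438*n - 2.992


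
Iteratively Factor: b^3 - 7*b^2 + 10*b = (b)*(b^2 - 7*b + 10) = b*(b - 5)*(b - 2)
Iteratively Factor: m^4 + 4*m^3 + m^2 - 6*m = (m + 3)*(m^3 + m^2 - 2*m) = (m + 2)*(m + 3)*(m^2 - m) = (m - 1)*(m + 2)*(m + 3)*(m)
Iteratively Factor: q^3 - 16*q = (q - 4)*(q^2 + 4*q) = q*(q - 4)*(q + 4)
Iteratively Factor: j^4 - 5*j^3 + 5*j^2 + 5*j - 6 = (j + 1)*(j^3 - 6*j^2 + 11*j - 6) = (j - 1)*(j + 1)*(j^2 - 5*j + 6) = (j - 3)*(j - 1)*(j + 1)*(j - 2)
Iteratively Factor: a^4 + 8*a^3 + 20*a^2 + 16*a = (a)*(a^3 + 8*a^2 + 20*a + 16) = a*(a + 4)*(a^2 + 4*a + 4) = a*(a + 2)*(a + 4)*(a + 2)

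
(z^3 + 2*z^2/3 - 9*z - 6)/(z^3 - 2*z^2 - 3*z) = (z^2 + 11*z/3 + 2)/(z*(z + 1))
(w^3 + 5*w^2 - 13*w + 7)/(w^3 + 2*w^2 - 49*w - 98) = (w^2 - 2*w + 1)/(w^2 - 5*w - 14)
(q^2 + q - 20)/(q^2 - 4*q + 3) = (q^2 + q - 20)/(q^2 - 4*q + 3)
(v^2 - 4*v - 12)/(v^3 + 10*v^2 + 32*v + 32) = (v - 6)/(v^2 + 8*v + 16)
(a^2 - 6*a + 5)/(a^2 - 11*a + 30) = (a - 1)/(a - 6)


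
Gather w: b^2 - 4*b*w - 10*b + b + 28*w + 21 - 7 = b^2 - 9*b + w*(28 - 4*b) + 14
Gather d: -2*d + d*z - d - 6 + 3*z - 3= d*(z - 3) + 3*z - 9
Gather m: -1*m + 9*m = 8*m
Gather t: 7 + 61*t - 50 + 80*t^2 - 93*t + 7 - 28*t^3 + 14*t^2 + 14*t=-28*t^3 + 94*t^2 - 18*t - 36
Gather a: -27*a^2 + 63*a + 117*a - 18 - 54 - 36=-27*a^2 + 180*a - 108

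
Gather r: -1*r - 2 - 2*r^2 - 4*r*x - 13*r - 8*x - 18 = -2*r^2 + r*(-4*x - 14) - 8*x - 20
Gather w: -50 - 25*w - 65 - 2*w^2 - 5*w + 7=-2*w^2 - 30*w - 108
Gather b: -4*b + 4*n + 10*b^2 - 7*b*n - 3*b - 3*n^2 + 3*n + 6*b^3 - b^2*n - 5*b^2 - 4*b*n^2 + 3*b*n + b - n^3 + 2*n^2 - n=6*b^3 + b^2*(5 - n) + b*(-4*n^2 - 4*n - 6) - n^3 - n^2 + 6*n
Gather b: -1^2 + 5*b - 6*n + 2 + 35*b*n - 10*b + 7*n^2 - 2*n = b*(35*n - 5) + 7*n^2 - 8*n + 1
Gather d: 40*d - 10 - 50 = 40*d - 60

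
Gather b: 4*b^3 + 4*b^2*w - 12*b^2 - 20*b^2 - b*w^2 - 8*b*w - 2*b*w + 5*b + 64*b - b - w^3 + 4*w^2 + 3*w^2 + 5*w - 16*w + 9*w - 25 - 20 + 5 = 4*b^3 + b^2*(4*w - 32) + b*(-w^2 - 10*w + 68) - w^3 + 7*w^2 - 2*w - 40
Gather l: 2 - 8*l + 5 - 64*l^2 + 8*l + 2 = 9 - 64*l^2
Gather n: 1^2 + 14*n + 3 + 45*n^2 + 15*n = 45*n^2 + 29*n + 4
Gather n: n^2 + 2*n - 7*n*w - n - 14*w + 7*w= n^2 + n*(1 - 7*w) - 7*w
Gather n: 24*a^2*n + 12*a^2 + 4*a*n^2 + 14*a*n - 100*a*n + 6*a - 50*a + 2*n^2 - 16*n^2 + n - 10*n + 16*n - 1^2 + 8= 12*a^2 - 44*a + n^2*(4*a - 14) + n*(24*a^2 - 86*a + 7) + 7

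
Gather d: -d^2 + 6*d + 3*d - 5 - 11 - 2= -d^2 + 9*d - 18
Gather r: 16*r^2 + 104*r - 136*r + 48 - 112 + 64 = 16*r^2 - 32*r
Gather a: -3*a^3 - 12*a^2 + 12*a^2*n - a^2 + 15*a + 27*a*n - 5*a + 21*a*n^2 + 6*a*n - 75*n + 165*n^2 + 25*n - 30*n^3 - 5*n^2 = -3*a^3 + a^2*(12*n - 13) + a*(21*n^2 + 33*n + 10) - 30*n^3 + 160*n^2 - 50*n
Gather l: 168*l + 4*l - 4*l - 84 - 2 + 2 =168*l - 84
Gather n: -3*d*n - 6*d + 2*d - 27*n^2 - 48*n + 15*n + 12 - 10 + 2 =-4*d - 27*n^2 + n*(-3*d - 33) + 4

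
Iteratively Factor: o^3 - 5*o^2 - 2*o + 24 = (o - 4)*(o^2 - o - 6) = (o - 4)*(o - 3)*(o + 2)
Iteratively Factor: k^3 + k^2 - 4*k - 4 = (k + 2)*(k^2 - k - 2) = (k - 2)*(k + 2)*(k + 1)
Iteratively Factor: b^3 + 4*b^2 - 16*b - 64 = (b - 4)*(b^2 + 8*b + 16) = (b - 4)*(b + 4)*(b + 4)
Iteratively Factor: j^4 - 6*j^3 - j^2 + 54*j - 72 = (j - 3)*(j^3 - 3*j^2 - 10*j + 24) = (j - 3)*(j + 3)*(j^2 - 6*j + 8) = (j - 4)*(j - 3)*(j + 3)*(j - 2)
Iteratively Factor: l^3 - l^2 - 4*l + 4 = (l - 1)*(l^2 - 4) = (l - 2)*(l - 1)*(l + 2)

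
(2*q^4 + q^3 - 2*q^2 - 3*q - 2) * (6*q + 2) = 12*q^5 + 10*q^4 - 10*q^3 - 22*q^2 - 18*q - 4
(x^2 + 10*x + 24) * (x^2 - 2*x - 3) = x^4 + 8*x^3 + x^2 - 78*x - 72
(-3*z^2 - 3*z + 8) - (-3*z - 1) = 9 - 3*z^2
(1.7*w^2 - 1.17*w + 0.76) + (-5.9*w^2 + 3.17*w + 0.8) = -4.2*w^2 + 2.0*w + 1.56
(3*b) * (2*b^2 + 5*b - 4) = 6*b^3 + 15*b^2 - 12*b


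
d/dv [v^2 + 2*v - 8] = 2*v + 2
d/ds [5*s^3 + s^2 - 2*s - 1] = 15*s^2 + 2*s - 2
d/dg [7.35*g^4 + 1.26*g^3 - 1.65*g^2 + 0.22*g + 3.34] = 29.4*g^3 + 3.78*g^2 - 3.3*g + 0.22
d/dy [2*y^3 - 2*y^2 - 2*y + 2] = 6*y^2 - 4*y - 2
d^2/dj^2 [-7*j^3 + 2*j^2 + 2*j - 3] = 4 - 42*j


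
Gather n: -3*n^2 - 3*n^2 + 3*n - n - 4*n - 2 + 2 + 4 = -6*n^2 - 2*n + 4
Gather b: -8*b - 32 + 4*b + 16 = -4*b - 16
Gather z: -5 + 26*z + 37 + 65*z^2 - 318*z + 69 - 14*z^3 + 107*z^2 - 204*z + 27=-14*z^3 + 172*z^2 - 496*z + 128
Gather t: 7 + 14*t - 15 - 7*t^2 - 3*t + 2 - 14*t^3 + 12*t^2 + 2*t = -14*t^3 + 5*t^2 + 13*t - 6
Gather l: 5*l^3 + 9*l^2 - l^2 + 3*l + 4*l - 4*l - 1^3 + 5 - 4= 5*l^3 + 8*l^2 + 3*l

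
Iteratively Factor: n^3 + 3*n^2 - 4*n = (n + 4)*(n^2 - n) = (n - 1)*(n + 4)*(n)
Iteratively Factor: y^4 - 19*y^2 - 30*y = (y + 3)*(y^3 - 3*y^2 - 10*y) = (y + 2)*(y + 3)*(y^2 - 5*y) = y*(y + 2)*(y + 3)*(y - 5)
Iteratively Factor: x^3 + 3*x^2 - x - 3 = (x + 3)*(x^2 - 1) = (x + 1)*(x + 3)*(x - 1)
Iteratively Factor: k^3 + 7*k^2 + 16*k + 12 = (k + 2)*(k^2 + 5*k + 6) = (k + 2)^2*(k + 3)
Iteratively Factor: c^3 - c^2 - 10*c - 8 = (c + 1)*(c^2 - 2*c - 8) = (c + 1)*(c + 2)*(c - 4)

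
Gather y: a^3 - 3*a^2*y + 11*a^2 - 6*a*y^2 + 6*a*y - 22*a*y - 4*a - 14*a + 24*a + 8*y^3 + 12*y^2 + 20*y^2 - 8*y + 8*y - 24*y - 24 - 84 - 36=a^3 + 11*a^2 + 6*a + 8*y^3 + y^2*(32 - 6*a) + y*(-3*a^2 - 16*a - 24) - 144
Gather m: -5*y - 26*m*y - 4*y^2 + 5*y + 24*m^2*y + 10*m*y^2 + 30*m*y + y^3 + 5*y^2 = 24*m^2*y + m*(10*y^2 + 4*y) + y^3 + y^2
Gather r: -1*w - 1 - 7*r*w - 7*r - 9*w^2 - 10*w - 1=r*(-7*w - 7) - 9*w^2 - 11*w - 2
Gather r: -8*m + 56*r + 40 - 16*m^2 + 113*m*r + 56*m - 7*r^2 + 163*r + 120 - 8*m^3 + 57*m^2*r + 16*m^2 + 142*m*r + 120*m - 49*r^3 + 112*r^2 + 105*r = -8*m^3 + 168*m - 49*r^3 + 105*r^2 + r*(57*m^2 + 255*m + 324) + 160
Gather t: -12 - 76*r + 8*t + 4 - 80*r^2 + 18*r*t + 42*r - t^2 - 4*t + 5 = -80*r^2 - 34*r - t^2 + t*(18*r + 4) - 3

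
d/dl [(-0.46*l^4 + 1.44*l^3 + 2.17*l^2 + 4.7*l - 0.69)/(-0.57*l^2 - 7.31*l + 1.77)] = (0.5244*l^5 + 9.267*l^4 - 24.3096*l^3 - 5.5373*l^2 + 6.8952*l + 3.2751)/(0.3249*l^4 + 8.3334*l^3 + 51.4183*l^2 - 25.8774*l + 3.1329)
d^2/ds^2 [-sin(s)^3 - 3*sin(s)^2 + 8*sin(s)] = 9*sin(s)^3 + 12*sin(s)^2 - 14*sin(s) - 6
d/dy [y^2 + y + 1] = 2*y + 1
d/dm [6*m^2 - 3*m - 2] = 12*m - 3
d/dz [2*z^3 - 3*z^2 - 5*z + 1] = 6*z^2 - 6*z - 5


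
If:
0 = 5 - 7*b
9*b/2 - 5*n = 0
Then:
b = 5/7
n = 9/14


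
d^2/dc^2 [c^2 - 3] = 2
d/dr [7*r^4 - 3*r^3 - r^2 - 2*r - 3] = 28*r^3 - 9*r^2 - 2*r - 2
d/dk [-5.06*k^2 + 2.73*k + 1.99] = 2.73 - 10.12*k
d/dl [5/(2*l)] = -5/(2*l^2)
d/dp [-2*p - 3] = -2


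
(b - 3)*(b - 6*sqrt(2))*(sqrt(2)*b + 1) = sqrt(2)*b^3 - 11*b^2 - 3*sqrt(2)*b^2 - 6*sqrt(2)*b + 33*b + 18*sqrt(2)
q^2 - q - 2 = (q - 2)*(q + 1)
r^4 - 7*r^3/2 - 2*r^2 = r^2*(r - 4)*(r + 1/2)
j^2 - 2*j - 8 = (j - 4)*(j + 2)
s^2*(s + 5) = s^3 + 5*s^2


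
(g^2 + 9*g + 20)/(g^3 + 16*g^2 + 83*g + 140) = 1/(g + 7)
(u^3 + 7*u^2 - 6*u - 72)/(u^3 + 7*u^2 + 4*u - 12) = (u^2 + u - 12)/(u^2 + u - 2)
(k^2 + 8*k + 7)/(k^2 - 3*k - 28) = (k^2 + 8*k + 7)/(k^2 - 3*k - 28)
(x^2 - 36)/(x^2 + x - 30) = (x - 6)/(x - 5)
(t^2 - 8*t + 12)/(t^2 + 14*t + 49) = (t^2 - 8*t + 12)/(t^2 + 14*t + 49)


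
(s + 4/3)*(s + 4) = s^2 + 16*s/3 + 16/3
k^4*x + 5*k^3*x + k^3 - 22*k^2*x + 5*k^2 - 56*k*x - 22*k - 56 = (k - 4)*(k + 2)*(k + 7)*(k*x + 1)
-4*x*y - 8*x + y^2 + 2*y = (-4*x + y)*(y + 2)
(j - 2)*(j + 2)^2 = j^3 + 2*j^2 - 4*j - 8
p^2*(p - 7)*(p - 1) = p^4 - 8*p^3 + 7*p^2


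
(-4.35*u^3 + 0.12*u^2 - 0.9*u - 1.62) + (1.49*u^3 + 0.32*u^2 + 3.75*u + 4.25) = -2.86*u^3 + 0.44*u^2 + 2.85*u + 2.63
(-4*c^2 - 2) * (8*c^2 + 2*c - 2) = -32*c^4 - 8*c^3 - 8*c^2 - 4*c + 4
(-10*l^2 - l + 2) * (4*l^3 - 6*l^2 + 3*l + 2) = -40*l^5 + 56*l^4 - 16*l^3 - 35*l^2 + 4*l + 4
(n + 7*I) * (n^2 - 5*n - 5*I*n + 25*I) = n^3 - 5*n^2 + 2*I*n^2 + 35*n - 10*I*n - 175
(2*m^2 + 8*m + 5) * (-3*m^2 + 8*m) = -6*m^4 - 8*m^3 + 49*m^2 + 40*m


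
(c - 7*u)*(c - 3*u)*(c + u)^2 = c^4 - 8*c^3*u + 2*c^2*u^2 + 32*c*u^3 + 21*u^4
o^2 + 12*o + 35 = (o + 5)*(o + 7)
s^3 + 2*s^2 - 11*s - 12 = (s - 3)*(s + 1)*(s + 4)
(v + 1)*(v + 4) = v^2 + 5*v + 4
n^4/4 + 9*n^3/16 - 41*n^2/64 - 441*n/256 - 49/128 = (n/4 + 1/2)*(n - 7/4)*(n + 1/4)*(n + 7/4)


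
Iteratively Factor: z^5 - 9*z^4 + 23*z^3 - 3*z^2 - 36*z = (z - 3)*(z^4 - 6*z^3 + 5*z^2 + 12*z) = (z - 4)*(z - 3)*(z^3 - 2*z^2 - 3*z) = (z - 4)*(z - 3)*(z + 1)*(z^2 - 3*z) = z*(z - 4)*(z - 3)*(z + 1)*(z - 3)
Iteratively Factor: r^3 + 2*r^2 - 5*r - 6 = (r + 1)*(r^2 + r - 6) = (r + 1)*(r + 3)*(r - 2)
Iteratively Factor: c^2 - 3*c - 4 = (c - 4)*(c + 1)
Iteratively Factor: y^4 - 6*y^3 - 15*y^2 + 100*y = (y + 4)*(y^3 - 10*y^2 + 25*y) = (y - 5)*(y + 4)*(y^2 - 5*y) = (y - 5)^2*(y + 4)*(y)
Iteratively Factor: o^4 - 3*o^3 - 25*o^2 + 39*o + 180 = (o - 5)*(o^3 + 2*o^2 - 15*o - 36) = (o - 5)*(o + 3)*(o^2 - o - 12) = (o - 5)*(o + 3)^2*(o - 4)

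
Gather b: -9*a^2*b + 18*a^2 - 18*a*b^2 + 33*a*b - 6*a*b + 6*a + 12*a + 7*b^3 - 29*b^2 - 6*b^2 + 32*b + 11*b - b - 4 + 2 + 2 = 18*a^2 + 18*a + 7*b^3 + b^2*(-18*a - 35) + b*(-9*a^2 + 27*a + 42)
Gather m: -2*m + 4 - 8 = -2*m - 4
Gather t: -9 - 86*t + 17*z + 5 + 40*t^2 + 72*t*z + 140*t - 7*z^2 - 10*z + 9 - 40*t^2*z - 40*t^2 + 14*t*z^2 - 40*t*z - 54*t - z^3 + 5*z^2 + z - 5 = -40*t^2*z + t*(14*z^2 + 32*z) - z^3 - 2*z^2 + 8*z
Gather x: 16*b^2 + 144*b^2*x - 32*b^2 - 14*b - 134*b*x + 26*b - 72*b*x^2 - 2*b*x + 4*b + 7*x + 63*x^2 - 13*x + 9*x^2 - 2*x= -16*b^2 + 16*b + x^2*(72 - 72*b) + x*(144*b^2 - 136*b - 8)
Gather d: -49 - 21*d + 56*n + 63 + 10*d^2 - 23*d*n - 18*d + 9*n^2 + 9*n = 10*d^2 + d*(-23*n - 39) + 9*n^2 + 65*n + 14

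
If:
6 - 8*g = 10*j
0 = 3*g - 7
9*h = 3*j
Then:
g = 7/3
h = -19/45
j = -19/15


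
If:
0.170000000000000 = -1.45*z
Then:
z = -0.12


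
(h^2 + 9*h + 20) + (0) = h^2 + 9*h + 20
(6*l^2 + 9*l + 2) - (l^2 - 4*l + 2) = 5*l^2 + 13*l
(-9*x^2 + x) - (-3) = -9*x^2 + x + 3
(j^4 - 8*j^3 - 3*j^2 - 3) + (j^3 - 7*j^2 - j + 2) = j^4 - 7*j^3 - 10*j^2 - j - 1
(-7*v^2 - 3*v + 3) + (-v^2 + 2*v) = -8*v^2 - v + 3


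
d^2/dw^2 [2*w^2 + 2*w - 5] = 4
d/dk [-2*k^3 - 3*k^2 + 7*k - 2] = -6*k^2 - 6*k + 7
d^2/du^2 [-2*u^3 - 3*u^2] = -12*u - 6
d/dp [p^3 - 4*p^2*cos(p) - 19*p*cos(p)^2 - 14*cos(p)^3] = 4*p^2*sin(p) + 3*p^2 + 19*p*sin(2*p) - 8*p*cos(p) + 42*sin(p)*cos(p)^2 - 19*cos(p)^2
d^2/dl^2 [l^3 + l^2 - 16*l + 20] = 6*l + 2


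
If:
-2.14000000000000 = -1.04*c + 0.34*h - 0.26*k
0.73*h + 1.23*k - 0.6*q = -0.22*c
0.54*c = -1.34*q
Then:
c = -2.48148148148148*q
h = -4.73087231968811*q - 4.32927631578947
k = 3.73940058479532*q + 2.56940789473684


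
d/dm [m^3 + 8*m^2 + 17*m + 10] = 3*m^2 + 16*m + 17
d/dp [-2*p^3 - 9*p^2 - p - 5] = -6*p^2 - 18*p - 1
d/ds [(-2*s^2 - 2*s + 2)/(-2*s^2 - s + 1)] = 2*s*(2 - s)/(4*s^4 + 4*s^3 - 3*s^2 - 2*s + 1)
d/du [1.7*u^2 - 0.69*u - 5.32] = 3.4*u - 0.69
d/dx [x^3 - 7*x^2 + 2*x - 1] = 3*x^2 - 14*x + 2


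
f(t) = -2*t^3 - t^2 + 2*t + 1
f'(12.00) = -886.00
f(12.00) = -3575.00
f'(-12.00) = -838.00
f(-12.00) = 3289.00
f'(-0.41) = 1.81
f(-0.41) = 0.15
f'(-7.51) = -321.38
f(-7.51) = 776.71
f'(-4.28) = -99.35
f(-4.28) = 130.93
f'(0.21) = 1.32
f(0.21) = 1.36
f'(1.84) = -21.99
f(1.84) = -11.16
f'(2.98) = -57.24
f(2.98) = -54.85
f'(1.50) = -14.50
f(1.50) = -5.00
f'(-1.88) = -15.45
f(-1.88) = 6.99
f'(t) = -6*t^2 - 2*t + 2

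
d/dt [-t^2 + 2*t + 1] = 2 - 2*t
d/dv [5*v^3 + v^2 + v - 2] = 15*v^2 + 2*v + 1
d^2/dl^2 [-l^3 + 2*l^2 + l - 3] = 4 - 6*l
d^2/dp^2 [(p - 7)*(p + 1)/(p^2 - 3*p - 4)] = -6/(p^3 - 12*p^2 + 48*p - 64)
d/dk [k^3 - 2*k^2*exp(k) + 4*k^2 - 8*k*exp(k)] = -2*k^2*exp(k) + 3*k^2 - 12*k*exp(k) + 8*k - 8*exp(k)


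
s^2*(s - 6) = s^3 - 6*s^2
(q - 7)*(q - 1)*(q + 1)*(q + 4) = q^4 - 3*q^3 - 29*q^2 + 3*q + 28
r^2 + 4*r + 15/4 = (r + 3/2)*(r + 5/2)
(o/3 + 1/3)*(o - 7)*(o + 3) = o^3/3 - o^2 - 25*o/3 - 7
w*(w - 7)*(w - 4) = w^3 - 11*w^2 + 28*w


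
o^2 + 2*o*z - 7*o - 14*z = (o - 7)*(o + 2*z)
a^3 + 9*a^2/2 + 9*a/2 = a*(a + 3/2)*(a + 3)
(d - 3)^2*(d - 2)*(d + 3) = d^4 - 5*d^3 - 3*d^2 + 45*d - 54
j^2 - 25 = (j - 5)*(j + 5)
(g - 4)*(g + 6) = g^2 + 2*g - 24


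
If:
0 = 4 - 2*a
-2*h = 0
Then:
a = 2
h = 0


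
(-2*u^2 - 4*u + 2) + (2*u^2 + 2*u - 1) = 1 - 2*u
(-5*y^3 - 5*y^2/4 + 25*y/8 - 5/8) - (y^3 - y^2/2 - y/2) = -6*y^3 - 3*y^2/4 + 29*y/8 - 5/8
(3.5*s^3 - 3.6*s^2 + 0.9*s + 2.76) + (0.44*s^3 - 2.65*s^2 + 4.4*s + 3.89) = 3.94*s^3 - 6.25*s^2 + 5.3*s + 6.65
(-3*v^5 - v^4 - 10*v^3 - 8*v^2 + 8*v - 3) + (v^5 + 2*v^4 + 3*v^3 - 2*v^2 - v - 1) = -2*v^5 + v^4 - 7*v^3 - 10*v^2 + 7*v - 4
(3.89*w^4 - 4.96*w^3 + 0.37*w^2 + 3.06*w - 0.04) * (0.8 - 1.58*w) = -6.1462*w^5 + 10.9488*w^4 - 4.5526*w^3 - 4.5388*w^2 + 2.5112*w - 0.032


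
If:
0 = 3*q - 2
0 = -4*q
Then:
No Solution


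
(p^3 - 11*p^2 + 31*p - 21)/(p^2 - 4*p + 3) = p - 7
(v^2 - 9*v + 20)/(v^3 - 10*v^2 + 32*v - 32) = (v - 5)/(v^2 - 6*v + 8)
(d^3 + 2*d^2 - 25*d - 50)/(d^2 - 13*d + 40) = (d^2 + 7*d + 10)/(d - 8)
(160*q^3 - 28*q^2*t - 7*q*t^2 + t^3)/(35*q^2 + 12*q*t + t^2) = (32*q^2 - 12*q*t + t^2)/(7*q + t)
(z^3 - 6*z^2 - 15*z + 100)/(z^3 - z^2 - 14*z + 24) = (z^2 - 10*z + 25)/(z^2 - 5*z + 6)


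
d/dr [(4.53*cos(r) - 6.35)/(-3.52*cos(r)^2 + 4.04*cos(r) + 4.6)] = (-15.9456*cos(r)^2 + 44.704*cos(r) - 46.492)*sin(r)/(12.3904*cos(r)^4 - 28.4416*cos(r)^3 - 16.0624*cos(r)^2 + 37.168*cos(r) + 21.16)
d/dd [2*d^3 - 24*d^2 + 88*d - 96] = 6*d^2 - 48*d + 88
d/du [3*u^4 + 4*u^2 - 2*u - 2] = 12*u^3 + 8*u - 2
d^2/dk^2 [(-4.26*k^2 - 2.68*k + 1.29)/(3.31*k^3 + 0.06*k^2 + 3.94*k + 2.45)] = (-93.345972*k^6 - 176.174088*k^5 + 499.745124*k^4 + 559.64642*k^3 + 365.52714*k^2 - 58.574034*k + 40.270408)/(36.264691*k^9 + 1.972098*k^8 + 129.53685*k^7 + 85.222455*k^6 + 157.11132*k^5 + 194.529288*k^4 + 124.242889*k^3 + 115.17891*k^2 + 70.94955*k + 14.706125)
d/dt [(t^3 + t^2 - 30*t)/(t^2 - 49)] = (t^4 - 117*t^2 - 98*t + 1470)/(t^4 - 98*t^2 + 2401)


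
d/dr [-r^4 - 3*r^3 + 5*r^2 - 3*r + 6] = -4*r^3 - 9*r^2 + 10*r - 3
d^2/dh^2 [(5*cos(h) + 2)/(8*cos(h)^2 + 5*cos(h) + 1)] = (-720*(1 - cos(2*h))^2*cos(h) - 78*(1 - cos(2*h))^2 + 885*cos(h) + 183*cos(2*h)/2 - 480*cos(3*h) + 160*cos(5*h) + 843/2)/(5*cos(h) + 4*cos(2*h) + 5)^3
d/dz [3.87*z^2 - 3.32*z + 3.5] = 7.74*z - 3.32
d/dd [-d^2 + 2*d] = 2 - 2*d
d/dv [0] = 0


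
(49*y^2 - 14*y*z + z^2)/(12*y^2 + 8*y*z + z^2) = (49*y^2 - 14*y*z + z^2)/(12*y^2 + 8*y*z + z^2)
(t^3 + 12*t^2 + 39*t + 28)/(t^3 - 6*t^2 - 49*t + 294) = (t^2 + 5*t + 4)/(t^2 - 13*t + 42)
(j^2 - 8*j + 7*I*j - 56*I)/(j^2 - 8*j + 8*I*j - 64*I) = (j + 7*I)/(j + 8*I)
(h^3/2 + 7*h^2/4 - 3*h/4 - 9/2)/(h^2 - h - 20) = (-2*h^3 - 7*h^2 + 3*h + 18)/(4*(-h^2 + h + 20))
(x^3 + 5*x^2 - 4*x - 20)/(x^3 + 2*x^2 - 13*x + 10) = (x + 2)/(x - 1)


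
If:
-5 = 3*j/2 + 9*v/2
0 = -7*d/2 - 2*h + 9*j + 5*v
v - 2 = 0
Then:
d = -4*h/7 - 148/7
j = -28/3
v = 2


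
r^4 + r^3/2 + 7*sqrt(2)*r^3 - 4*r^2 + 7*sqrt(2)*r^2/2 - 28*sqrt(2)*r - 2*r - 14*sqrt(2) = (r - 2)*(r + 1/2)*(r + 2)*(r + 7*sqrt(2))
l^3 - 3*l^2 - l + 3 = (l - 3)*(l - 1)*(l + 1)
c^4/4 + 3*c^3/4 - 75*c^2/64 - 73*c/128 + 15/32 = (c/4 + 1)*(c - 5/4)*(c - 1/2)*(c + 3/4)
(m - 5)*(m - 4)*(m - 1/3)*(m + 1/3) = m^4 - 9*m^3 + 179*m^2/9 + m - 20/9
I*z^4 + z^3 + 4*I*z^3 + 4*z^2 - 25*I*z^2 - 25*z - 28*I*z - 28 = (z - 4)*(z + 1)*(z + 7)*(I*z + 1)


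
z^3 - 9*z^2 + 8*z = z*(z - 8)*(z - 1)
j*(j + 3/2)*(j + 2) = j^3 + 7*j^2/2 + 3*j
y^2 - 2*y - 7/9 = (y - 7/3)*(y + 1/3)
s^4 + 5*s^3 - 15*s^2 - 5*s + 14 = (s - 2)*(s - 1)*(s + 1)*(s + 7)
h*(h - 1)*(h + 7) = h^3 + 6*h^2 - 7*h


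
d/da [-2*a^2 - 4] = -4*a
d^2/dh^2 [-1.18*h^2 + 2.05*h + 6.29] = -2.36000000000000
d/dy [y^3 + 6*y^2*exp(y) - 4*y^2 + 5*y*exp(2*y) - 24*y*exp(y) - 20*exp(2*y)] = 6*y^2*exp(y) + 3*y^2 + 10*y*exp(2*y) - 12*y*exp(y) - 8*y - 35*exp(2*y) - 24*exp(y)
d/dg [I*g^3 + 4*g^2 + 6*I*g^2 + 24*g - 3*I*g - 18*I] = 3*I*g^2 + g*(8 + 12*I) + 24 - 3*I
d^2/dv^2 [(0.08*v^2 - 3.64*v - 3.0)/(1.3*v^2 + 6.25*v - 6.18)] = (-13.6032*v^3 - 26.56368*v^2 - 321.71256*v - 557.658216)/(2.197*v^6 + 31.6875*v^5 + 121.01115*v^4 - 57.134375*v^3 - 575.26839*v^2 + 716.1075*v - 236.029032)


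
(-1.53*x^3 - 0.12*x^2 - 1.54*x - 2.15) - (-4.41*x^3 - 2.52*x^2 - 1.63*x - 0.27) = 2.88*x^3 + 2.4*x^2 + 0.0899999999999999*x - 1.88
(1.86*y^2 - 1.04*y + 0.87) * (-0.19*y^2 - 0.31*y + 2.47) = -0.3534*y^4 - 0.379*y^3 + 4.7513*y^2 - 2.8385*y + 2.1489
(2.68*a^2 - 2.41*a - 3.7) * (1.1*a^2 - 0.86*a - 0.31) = 2.948*a^4 - 4.9558*a^3 - 2.8282*a^2 + 3.9291*a + 1.147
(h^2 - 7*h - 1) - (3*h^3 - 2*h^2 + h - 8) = -3*h^3 + 3*h^2 - 8*h + 7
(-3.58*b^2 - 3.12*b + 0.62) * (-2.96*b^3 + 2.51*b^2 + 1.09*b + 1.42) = 10.5968*b^5 + 0.249400000000001*b^4 - 13.5686*b^3 - 6.9282*b^2 - 3.7546*b + 0.8804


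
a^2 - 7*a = a*(a - 7)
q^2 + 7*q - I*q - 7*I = (q + 7)*(q - I)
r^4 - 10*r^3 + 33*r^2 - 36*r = r*(r - 4)*(r - 3)^2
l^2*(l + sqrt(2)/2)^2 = l^4 + sqrt(2)*l^3 + l^2/2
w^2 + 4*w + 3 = (w + 1)*(w + 3)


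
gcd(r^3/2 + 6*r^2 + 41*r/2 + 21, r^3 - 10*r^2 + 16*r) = 1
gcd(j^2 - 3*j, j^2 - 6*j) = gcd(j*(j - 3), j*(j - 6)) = j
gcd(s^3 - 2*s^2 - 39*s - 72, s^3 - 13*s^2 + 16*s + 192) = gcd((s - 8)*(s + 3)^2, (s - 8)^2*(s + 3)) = s^2 - 5*s - 24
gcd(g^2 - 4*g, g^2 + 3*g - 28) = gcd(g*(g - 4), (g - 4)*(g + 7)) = g - 4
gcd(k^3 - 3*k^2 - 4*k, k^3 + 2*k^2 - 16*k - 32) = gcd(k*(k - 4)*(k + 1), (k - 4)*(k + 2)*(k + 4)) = k - 4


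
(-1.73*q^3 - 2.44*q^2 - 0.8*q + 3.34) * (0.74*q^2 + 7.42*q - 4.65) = -1.2802*q^5 - 14.6422*q^4 - 10.6523*q^3 + 7.8816*q^2 + 28.5028*q - 15.531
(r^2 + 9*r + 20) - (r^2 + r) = 8*r + 20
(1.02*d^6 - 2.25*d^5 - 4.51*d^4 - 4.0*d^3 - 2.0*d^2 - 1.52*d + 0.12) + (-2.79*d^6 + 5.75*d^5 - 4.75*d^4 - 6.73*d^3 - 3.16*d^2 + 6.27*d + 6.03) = -1.77*d^6 + 3.5*d^5 - 9.26*d^4 - 10.73*d^3 - 5.16*d^2 + 4.75*d + 6.15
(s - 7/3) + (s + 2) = 2*s - 1/3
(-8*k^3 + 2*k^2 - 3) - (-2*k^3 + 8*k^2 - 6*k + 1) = -6*k^3 - 6*k^2 + 6*k - 4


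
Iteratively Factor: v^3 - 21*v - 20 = (v + 1)*(v^2 - v - 20) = (v - 5)*(v + 1)*(v + 4)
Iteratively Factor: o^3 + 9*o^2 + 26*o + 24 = (o + 4)*(o^2 + 5*o + 6) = (o + 2)*(o + 4)*(o + 3)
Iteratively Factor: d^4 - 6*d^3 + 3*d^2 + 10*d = (d - 5)*(d^3 - d^2 - 2*d) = (d - 5)*(d + 1)*(d^2 - 2*d) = d*(d - 5)*(d + 1)*(d - 2)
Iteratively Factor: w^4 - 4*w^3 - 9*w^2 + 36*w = (w + 3)*(w^3 - 7*w^2 + 12*w) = (w - 4)*(w + 3)*(w^2 - 3*w) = (w - 4)*(w - 3)*(w + 3)*(w)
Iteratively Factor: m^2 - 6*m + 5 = (m - 1)*(m - 5)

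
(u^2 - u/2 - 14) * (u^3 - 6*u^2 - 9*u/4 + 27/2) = u^5 - 13*u^4/2 - 53*u^3/4 + 789*u^2/8 + 99*u/4 - 189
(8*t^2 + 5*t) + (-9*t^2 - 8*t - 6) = -t^2 - 3*t - 6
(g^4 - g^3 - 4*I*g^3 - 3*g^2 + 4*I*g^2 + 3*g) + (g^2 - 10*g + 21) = g^4 - g^3 - 4*I*g^3 - 2*g^2 + 4*I*g^2 - 7*g + 21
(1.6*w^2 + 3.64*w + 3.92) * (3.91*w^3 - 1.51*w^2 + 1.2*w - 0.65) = 6.256*w^5 + 11.8164*w^4 + 11.7508*w^3 - 2.5912*w^2 + 2.338*w - 2.548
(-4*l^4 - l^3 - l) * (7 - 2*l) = 8*l^5 - 26*l^4 - 7*l^3 + 2*l^2 - 7*l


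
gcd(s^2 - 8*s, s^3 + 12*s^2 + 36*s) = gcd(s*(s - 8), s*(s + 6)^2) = s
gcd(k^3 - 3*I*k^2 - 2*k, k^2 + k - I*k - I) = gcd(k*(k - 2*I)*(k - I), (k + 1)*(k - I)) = k - I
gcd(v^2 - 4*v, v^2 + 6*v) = v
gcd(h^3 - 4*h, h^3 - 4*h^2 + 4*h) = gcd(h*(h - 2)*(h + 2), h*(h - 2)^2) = h^2 - 2*h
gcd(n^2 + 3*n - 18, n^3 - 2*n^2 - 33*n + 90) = n^2 + 3*n - 18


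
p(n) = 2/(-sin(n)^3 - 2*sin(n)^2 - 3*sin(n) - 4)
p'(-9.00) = -0.37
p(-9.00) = -0.66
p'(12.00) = 0.37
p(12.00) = -0.71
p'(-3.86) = -0.21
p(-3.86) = -0.28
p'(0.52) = 0.27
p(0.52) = -0.33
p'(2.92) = -0.35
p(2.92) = -0.42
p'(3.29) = -0.38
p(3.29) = -0.56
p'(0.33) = 0.32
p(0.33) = -0.38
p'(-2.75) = -0.37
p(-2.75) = -0.65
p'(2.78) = -0.31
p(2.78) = -0.37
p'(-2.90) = -0.38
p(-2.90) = -0.59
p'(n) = 2*(3*sin(n)^2*cos(n) + 4*sin(n)*cos(n) + 3*cos(n))/(-sin(n)^3 - 2*sin(n)^2 - 3*sin(n) - 4)^2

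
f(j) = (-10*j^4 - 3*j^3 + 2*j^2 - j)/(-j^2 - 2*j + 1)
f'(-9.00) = -194.69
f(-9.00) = 1020.19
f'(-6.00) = -129.21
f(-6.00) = 531.91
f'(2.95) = 45.45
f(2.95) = 60.28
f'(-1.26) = 32.94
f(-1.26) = -7.64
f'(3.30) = 52.04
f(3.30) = 77.33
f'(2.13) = 30.38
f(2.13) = 29.23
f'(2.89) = 44.33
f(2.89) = 57.58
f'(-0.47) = -0.15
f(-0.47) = 0.43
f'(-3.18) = 90.26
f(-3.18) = 327.98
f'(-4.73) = -92.92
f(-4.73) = 389.37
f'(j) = (2*j + 2)*(-10*j^4 - 3*j^3 + 2*j^2 - j)/(-j^2 - 2*j + 1)^2 + (-40*j^3 - 9*j^2 + 4*j - 1)/(-j^2 - 2*j + 1)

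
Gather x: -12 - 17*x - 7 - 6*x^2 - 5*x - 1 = -6*x^2 - 22*x - 20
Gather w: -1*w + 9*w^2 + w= 9*w^2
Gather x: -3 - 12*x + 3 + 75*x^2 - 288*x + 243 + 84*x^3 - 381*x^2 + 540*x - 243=84*x^3 - 306*x^2 + 240*x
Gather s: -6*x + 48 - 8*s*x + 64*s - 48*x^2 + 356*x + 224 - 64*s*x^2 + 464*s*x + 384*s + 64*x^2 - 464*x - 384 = s*(-64*x^2 + 456*x + 448) + 16*x^2 - 114*x - 112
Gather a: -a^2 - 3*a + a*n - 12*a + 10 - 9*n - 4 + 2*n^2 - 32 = -a^2 + a*(n - 15) + 2*n^2 - 9*n - 26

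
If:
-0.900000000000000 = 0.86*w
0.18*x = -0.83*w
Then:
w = -1.05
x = 4.83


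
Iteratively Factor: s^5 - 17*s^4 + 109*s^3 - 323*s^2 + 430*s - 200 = (s - 4)*(s^4 - 13*s^3 + 57*s^2 - 95*s + 50) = (s - 5)*(s - 4)*(s^3 - 8*s^2 + 17*s - 10) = (s - 5)*(s - 4)*(s - 1)*(s^2 - 7*s + 10) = (s - 5)^2*(s - 4)*(s - 1)*(s - 2)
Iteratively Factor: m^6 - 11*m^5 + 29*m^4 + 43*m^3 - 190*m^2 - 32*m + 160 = (m - 5)*(m^5 - 6*m^4 - m^3 + 38*m^2 - 32) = (m - 5)*(m + 1)*(m^4 - 7*m^3 + 6*m^2 + 32*m - 32) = (m - 5)*(m + 1)*(m + 2)*(m^3 - 9*m^2 + 24*m - 16) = (m - 5)*(m - 4)*(m + 1)*(m + 2)*(m^2 - 5*m + 4) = (m - 5)*(m - 4)^2*(m + 1)*(m + 2)*(m - 1)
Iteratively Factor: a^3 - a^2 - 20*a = (a + 4)*(a^2 - 5*a) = a*(a + 4)*(a - 5)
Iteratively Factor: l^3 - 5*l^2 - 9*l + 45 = (l - 3)*(l^2 - 2*l - 15) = (l - 3)*(l + 3)*(l - 5)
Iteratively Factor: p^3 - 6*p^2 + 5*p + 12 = (p + 1)*(p^2 - 7*p + 12) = (p - 3)*(p + 1)*(p - 4)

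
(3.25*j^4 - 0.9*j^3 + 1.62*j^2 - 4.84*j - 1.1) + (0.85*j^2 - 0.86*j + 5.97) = 3.25*j^4 - 0.9*j^3 + 2.47*j^2 - 5.7*j + 4.87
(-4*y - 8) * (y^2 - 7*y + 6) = -4*y^3 + 20*y^2 + 32*y - 48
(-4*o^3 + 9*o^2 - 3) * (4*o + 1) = -16*o^4 + 32*o^3 + 9*o^2 - 12*o - 3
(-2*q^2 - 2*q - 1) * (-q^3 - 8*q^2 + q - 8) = 2*q^5 + 18*q^4 + 15*q^3 + 22*q^2 + 15*q + 8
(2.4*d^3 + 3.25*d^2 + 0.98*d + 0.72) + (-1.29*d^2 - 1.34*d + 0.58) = 2.4*d^3 + 1.96*d^2 - 0.36*d + 1.3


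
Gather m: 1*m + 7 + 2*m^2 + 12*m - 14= 2*m^2 + 13*m - 7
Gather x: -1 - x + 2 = 1 - x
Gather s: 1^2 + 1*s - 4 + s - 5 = 2*s - 8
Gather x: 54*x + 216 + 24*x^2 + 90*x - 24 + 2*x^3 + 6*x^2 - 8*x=2*x^3 + 30*x^2 + 136*x + 192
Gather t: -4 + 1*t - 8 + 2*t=3*t - 12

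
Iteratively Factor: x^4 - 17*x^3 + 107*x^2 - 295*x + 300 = (x - 5)*(x^3 - 12*x^2 + 47*x - 60) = (x - 5)*(x - 3)*(x^2 - 9*x + 20) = (x - 5)^2*(x - 3)*(x - 4)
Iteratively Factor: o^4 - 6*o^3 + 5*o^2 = (o - 5)*(o^3 - o^2) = o*(o - 5)*(o^2 - o) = o^2*(o - 5)*(o - 1)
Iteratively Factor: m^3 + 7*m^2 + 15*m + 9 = (m + 3)*(m^2 + 4*m + 3) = (m + 1)*(m + 3)*(m + 3)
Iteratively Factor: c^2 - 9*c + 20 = (c - 5)*(c - 4)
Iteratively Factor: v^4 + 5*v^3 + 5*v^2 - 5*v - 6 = (v + 3)*(v^3 + 2*v^2 - v - 2) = (v + 2)*(v + 3)*(v^2 - 1) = (v - 1)*(v + 2)*(v + 3)*(v + 1)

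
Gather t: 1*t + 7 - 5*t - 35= -4*t - 28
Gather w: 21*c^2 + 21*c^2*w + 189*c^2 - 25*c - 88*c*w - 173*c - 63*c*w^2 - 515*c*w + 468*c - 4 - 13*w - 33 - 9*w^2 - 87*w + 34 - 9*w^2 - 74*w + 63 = 210*c^2 + 270*c + w^2*(-63*c - 18) + w*(21*c^2 - 603*c - 174) + 60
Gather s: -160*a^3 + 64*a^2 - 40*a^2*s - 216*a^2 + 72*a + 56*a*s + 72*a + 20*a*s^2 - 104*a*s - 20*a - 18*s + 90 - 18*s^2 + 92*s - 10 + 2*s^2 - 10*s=-160*a^3 - 152*a^2 + 124*a + s^2*(20*a - 16) + s*(-40*a^2 - 48*a + 64) + 80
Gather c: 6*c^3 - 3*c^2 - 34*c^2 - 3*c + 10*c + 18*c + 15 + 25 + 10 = 6*c^3 - 37*c^2 + 25*c + 50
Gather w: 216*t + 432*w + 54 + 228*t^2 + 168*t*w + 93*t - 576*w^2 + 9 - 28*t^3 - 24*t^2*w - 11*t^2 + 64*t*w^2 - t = -28*t^3 + 217*t^2 + 308*t + w^2*(64*t - 576) + w*(-24*t^2 + 168*t + 432) + 63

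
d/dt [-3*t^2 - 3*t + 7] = -6*t - 3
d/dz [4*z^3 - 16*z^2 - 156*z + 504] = 12*z^2 - 32*z - 156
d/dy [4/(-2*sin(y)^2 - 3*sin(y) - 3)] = 4*(4*sin(y) + 3)*cos(y)/(3*sin(y) - cos(2*y) + 4)^2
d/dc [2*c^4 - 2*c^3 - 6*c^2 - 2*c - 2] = 8*c^3 - 6*c^2 - 12*c - 2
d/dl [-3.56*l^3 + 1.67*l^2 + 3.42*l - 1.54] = -10.68*l^2 + 3.34*l + 3.42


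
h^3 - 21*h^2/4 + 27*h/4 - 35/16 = (h - 7/2)*(h - 5/4)*(h - 1/2)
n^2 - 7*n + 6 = (n - 6)*(n - 1)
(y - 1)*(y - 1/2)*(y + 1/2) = y^3 - y^2 - y/4 + 1/4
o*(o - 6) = o^2 - 6*o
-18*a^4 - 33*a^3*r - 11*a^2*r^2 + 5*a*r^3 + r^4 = (-3*a + r)*(a + r)^2*(6*a + r)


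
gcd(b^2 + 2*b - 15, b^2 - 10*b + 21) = b - 3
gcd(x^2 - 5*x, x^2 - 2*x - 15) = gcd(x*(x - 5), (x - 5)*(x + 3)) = x - 5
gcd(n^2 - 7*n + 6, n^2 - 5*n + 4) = n - 1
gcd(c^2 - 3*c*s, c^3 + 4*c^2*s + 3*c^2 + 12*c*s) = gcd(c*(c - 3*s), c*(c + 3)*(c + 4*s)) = c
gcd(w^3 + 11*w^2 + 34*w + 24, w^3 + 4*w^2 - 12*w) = w + 6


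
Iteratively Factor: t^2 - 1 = (t + 1)*(t - 1)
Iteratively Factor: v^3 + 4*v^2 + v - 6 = (v + 3)*(v^2 + v - 2) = (v + 2)*(v + 3)*(v - 1)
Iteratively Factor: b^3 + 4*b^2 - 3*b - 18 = (b + 3)*(b^2 + b - 6) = (b - 2)*(b + 3)*(b + 3)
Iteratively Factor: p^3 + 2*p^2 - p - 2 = (p + 1)*(p^2 + p - 2) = (p + 1)*(p + 2)*(p - 1)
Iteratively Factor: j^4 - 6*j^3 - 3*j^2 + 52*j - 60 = (j - 2)*(j^3 - 4*j^2 - 11*j + 30) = (j - 5)*(j - 2)*(j^2 + j - 6) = (j - 5)*(j - 2)^2*(j + 3)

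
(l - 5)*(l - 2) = l^2 - 7*l + 10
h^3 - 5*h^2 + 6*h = h*(h - 3)*(h - 2)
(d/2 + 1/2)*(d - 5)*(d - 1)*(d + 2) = d^4/2 - 3*d^3/2 - 11*d^2/2 + 3*d/2 + 5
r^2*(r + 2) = r^3 + 2*r^2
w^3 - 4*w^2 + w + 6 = (w - 3)*(w - 2)*(w + 1)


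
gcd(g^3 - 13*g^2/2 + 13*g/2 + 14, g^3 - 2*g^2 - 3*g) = g + 1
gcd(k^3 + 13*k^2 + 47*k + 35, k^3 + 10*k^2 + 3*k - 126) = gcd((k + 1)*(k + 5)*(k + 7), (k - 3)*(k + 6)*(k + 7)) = k + 7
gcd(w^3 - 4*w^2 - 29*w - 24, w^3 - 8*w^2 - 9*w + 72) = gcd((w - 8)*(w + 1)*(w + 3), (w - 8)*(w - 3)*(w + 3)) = w^2 - 5*w - 24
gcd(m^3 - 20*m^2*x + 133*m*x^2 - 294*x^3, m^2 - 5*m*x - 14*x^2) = -m + 7*x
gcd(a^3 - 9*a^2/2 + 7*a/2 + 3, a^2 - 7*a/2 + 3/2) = a - 3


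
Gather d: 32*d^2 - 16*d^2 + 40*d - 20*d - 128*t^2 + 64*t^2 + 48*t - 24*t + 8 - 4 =16*d^2 + 20*d - 64*t^2 + 24*t + 4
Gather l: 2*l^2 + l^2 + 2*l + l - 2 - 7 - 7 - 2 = 3*l^2 + 3*l - 18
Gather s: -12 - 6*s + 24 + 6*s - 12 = 0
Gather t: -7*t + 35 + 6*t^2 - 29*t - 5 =6*t^2 - 36*t + 30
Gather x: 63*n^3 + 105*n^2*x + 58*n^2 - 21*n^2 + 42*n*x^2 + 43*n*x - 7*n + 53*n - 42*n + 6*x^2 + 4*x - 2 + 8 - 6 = 63*n^3 + 37*n^2 + 4*n + x^2*(42*n + 6) + x*(105*n^2 + 43*n + 4)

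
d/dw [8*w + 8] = 8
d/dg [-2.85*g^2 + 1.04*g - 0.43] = 1.04 - 5.7*g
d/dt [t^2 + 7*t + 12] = 2*t + 7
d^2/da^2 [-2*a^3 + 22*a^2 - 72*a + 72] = 44 - 12*a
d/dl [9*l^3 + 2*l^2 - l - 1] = 27*l^2 + 4*l - 1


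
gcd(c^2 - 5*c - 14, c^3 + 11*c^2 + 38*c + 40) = c + 2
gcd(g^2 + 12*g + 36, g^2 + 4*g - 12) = g + 6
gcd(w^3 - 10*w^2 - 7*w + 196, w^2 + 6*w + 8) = w + 4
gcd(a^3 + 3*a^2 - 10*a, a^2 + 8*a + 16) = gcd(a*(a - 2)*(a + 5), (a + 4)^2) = 1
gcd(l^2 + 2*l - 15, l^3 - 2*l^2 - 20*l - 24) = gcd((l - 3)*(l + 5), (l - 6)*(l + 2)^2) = 1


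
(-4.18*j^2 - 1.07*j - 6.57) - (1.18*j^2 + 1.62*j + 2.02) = -5.36*j^2 - 2.69*j - 8.59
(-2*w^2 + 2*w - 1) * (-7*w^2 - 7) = 14*w^4 - 14*w^3 + 21*w^2 - 14*w + 7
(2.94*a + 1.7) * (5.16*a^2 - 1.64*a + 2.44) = 15.1704*a^3 + 3.9504*a^2 + 4.3856*a + 4.148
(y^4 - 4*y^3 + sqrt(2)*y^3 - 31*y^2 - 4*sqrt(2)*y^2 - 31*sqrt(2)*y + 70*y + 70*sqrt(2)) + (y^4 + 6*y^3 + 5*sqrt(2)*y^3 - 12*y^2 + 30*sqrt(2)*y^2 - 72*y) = 2*y^4 + 2*y^3 + 6*sqrt(2)*y^3 - 43*y^2 + 26*sqrt(2)*y^2 - 31*sqrt(2)*y - 2*y + 70*sqrt(2)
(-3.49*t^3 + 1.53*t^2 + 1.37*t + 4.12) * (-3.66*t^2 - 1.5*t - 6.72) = 12.7734*t^5 - 0.3648*t^4 + 16.1436*t^3 - 27.4158*t^2 - 15.3864*t - 27.6864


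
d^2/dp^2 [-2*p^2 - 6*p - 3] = -4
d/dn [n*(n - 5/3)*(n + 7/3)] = 3*n^2 + 4*n/3 - 35/9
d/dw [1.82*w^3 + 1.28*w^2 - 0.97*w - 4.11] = 5.46*w^2 + 2.56*w - 0.97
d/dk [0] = 0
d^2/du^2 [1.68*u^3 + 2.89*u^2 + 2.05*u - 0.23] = 10.08*u + 5.78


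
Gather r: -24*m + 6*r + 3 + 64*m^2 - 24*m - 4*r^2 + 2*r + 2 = 64*m^2 - 48*m - 4*r^2 + 8*r + 5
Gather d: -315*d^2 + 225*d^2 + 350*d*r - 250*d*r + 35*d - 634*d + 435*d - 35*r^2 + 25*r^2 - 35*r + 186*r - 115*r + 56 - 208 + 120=-90*d^2 + d*(100*r - 164) - 10*r^2 + 36*r - 32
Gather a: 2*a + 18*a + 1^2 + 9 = 20*a + 10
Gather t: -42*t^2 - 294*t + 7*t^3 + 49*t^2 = 7*t^3 + 7*t^2 - 294*t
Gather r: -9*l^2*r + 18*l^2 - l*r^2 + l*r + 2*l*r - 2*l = 18*l^2 - l*r^2 - 2*l + r*(-9*l^2 + 3*l)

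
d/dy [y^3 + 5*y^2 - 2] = y*(3*y + 10)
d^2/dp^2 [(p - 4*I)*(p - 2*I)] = 2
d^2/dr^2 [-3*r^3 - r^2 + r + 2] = -18*r - 2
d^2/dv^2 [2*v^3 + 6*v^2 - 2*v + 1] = 12*v + 12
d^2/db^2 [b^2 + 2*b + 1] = 2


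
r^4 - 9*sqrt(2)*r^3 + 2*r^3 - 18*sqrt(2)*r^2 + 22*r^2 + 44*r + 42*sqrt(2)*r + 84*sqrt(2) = (r + 2)*(r - 7*sqrt(2))*(r - 3*sqrt(2))*(r + sqrt(2))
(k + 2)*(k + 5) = k^2 + 7*k + 10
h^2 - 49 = (h - 7)*(h + 7)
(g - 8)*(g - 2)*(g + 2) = g^3 - 8*g^2 - 4*g + 32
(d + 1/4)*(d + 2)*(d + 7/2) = d^3 + 23*d^2/4 + 67*d/8 + 7/4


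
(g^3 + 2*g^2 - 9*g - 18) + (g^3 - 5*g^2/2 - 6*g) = 2*g^3 - g^2/2 - 15*g - 18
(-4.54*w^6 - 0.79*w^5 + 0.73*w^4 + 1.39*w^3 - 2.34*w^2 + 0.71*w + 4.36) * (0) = 0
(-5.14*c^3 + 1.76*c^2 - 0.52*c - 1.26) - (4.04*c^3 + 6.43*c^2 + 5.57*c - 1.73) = -9.18*c^3 - 4.67*c^2 - 6.09*c + 0.47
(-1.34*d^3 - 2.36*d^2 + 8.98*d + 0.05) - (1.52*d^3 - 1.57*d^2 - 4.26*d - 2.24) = -2.86*d^3 - 0.79*d^2 + 13.24*d + 2.29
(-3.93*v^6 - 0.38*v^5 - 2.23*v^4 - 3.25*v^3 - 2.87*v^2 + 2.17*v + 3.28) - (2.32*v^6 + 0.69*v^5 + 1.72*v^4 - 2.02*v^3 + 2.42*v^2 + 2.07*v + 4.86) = -6.25*v^6 - 1.07*v^5 - 3.95*v^4 - 1.23*v^3 - 5.29*v^2 + 0.1*v - 1.58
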